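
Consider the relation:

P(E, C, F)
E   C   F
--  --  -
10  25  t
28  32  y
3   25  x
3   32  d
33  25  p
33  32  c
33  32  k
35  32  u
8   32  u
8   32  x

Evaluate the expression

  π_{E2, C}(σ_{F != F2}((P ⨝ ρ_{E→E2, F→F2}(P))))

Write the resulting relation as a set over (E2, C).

{(10, 25), (28, 32), (3, 25), (3, 32), (33, 25), (33, 32), (35, 32), (8, 32)}

ρ[E→E2, F→F2]: schema becomes (E2, C, F2); tuples unchanged.
Natural join on C: {(10, 25, t, 10, t), (10, 25, t, 3, x), (10, 25, t, 33, p), (28, 32, y, 28, y), (28, 32, y, 3, d), (28, 32, y, 33, c), (28, 32, y, 33, k), (28, 32, y, 35, u), (28, 32, y, 8, u), (28, 32, y, 8, x), (3, 25, x, 10, t), (3, 25, x, 3, x), (3, 25, x, 33, p), (3, 32, d, 28, y), (3, 32, d, 3, d), (3, 32, d, 33, c), (3, 32, d, 33, k), (3, 32, d, 35, u), (3, 32, d, 8, u), (3, 32, d, 8, x), (33, 25, p, 10, t), (33, 25, p, 3, x), (33, 25, p, 33, p), (33, 32, c, 28, y), (33, 32, c, 3, d), (33, 32, c, 33, c), (33, 32, c, 33, k), (33, 32, c, 35, u), (33, 32, c, 8, u), (33, 32, c, 8, x), (33, 32, k, 28, y), (33, 32, k, 3, d), (33, 32, k, 33, c), (33, 32, k, 33, k), (33, 32, k, 35, u), (33, 32, k, 8, u), (33, 32, k, 8, x), (35, 32, u, 28, y), (35, 32, u, 3, d), (35, 32, u, 33, c), (35, 32, u, 33, k), (35, 32, u, 35, u), (35, 32, u, 8, u), (35, 32, u, 8, x), (8, 32, u, 28, y), (8, 32, u, 3, d), (8, 32, u, 33, c), (8, 32, u, 33, k), (8, 32, u, 35, u), (8, 32, u, 8, u), (8, 32, u, 8, x), (8, 32, x, 28, y), (8, 32, x, 3, d), (8, 32, x, 33, c), (8, 32, x, 33, k), (8, 32, x, 35, u), (8, 32, x, 8, u), (8, 32, x, 8, x)}
Filtering on F != F2 leaves {(10, 25, t, 3, x), (10, 25, t, 33, p), (28, 32, y, 3, d), (28, 32, y, 33, c), (28, 32, y, 33, k), (28, 32, y, 35, u), (28, 32, y, 8, u), (28, 32, y, 8, x), (3, 25, x, 10, t), (3, 25, x, 33, p), (3, 32, d, 28, y), (3, 32, d, 33, c), (3, 32, d, 33, k), (3, 32, d, 35, u), (3, 32, d, 8, u), (3, 32, d, 8, x), (33, 25, p, 10, t), (33, 25, p, 3, x), (33, 32, c, 28, y), (33, 32, c, 3, d), (33, 32, c, 33, k), (33, 32, c, 35, u), (33, 32, c, 8, u), (33, 32, c, 8, x), (33, 32, k, 28, y), (33, 32, k, 3, d), (33, 32, k, 33, c), (33, 32, k, 35, u), (33, 32, k, 8, u), (33, 32, k, 8, x), (35, 32, u, 28, y), (35, 32, u, 3, d), (35, 32, u, 33, c), (35, 32, u, 33, k), (35, 32, u, 8, x), (8, 32, u, 28, y), (8, 32, u, 3, d), (8, 32, u, 33, c), (8, 32, u, 33, k), (8, 32, u, 8, x), (8, 32, x, 28, y), (8, 32, x, 3, d), (8, 32, x, 33, c), (8, 32, x, 33, k), (8, 32, x, 35, u), (8, 32, x, 8, u)}.
π_{E2, C} gives {(10, 25), (28, 32), (3, 25), (3, 32), (33, 25), (33, 32), (35, 32), (8, 32)} (38 duplicate(s) eliminated).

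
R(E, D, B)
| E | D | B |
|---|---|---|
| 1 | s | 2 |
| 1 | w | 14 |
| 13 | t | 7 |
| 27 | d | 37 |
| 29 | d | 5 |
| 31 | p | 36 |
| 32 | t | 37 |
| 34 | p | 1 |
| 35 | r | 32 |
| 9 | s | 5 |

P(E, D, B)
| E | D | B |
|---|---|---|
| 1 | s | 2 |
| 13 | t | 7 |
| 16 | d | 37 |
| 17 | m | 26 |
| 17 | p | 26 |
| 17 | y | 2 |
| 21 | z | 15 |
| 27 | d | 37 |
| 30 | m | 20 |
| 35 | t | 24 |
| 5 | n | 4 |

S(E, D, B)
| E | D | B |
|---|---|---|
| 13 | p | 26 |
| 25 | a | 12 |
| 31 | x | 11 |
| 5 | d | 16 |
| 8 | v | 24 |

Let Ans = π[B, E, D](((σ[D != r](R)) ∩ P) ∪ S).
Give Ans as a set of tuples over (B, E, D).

Selection D != r: {(1, s, 2), (1, w, 14), (13, t, 7), (27, d, 37), (29, d, 5), (31, p, 36), (32, t, 37), (34, p, 1), (9, s, 5)}
Intersection: {(1, s, 2), (1, w, 14), (13, t, 7), (27, d, 37), (29, d, 5), (31, p, 36), (32, t, 37), (34, p, 1), (9, s, 5)} with {(1, s, 2), (13, t, 7), (16, d, 37), (17, m, 26), (17, p, 26), (17, y, 2), (21, z, 15), (27, d, 37), (30, m, 20), (35, t, 24), (5, n, 4)} → {(1, s, 2), (13, t, 7), (27, d, 37)}
Union: {(1, s, 2), (13, t, 7), (27, d, 37)} with {(13, p, 26), (25, a, 12), (31, x, 11), (5, d, 16), (8, v, 24)} → {(1, s, 2), (13, p, 26), (13, t, 7), (25, a, 12), (27, d, 37), (31, x, 11), (5, d, 16), (8, v, 24)}
Keep only column(s) B, E, D: {(11, 31, x), (12, 25, a), (16, 5, d), (2, 1, s), (24, 8, v), (26, 13, p), (37, 27, d), (7, 13, t)}

{(11, 31, x), (12, 25, a), (16, 5, d), (2, 1, s), (24, 8, v), (26, 13, p), (37, 27, d), (7, 13, t)}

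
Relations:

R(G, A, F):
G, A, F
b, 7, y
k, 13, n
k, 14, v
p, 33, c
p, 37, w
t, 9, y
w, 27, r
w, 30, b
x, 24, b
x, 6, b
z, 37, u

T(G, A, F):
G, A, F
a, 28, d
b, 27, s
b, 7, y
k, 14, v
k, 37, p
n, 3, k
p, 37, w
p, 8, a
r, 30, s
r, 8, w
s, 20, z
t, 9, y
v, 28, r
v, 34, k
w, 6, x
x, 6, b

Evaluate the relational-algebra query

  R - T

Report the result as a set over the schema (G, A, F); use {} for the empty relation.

{(k, 13, n), (p, 33, c), (w, 27, r), (w, 30, b), (x, 24, b), (z, 37, u)}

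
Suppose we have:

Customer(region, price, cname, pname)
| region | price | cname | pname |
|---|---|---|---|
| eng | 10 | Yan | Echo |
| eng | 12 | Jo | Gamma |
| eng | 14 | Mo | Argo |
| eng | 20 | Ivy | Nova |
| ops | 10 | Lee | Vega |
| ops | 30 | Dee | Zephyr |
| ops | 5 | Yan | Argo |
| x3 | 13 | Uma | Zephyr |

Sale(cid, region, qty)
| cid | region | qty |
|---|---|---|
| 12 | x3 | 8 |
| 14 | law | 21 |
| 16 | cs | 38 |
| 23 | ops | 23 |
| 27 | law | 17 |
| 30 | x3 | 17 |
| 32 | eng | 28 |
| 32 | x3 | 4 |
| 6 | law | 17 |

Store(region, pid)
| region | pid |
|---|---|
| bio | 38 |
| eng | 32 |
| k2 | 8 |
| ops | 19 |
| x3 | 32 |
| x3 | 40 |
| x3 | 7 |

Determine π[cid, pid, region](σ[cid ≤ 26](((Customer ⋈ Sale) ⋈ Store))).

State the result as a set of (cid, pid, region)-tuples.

{(12, 32, x3), (12, 40, x3), (12, 7, x3), (23, 19, ops)}

Joining Customer and Sale on region yields {(eng, 10, Yan, Echo, 32, 28), (eng, 12, Jo, Gamma, 32, 28), (eng, 14, Mo, Argo, 32, 28), (eng, 20, Ivy, Nova, 32, 28), (ops, 10, Lee, Vega, 23, 23), (ops, 30, Dee, Zephyr, 23, 23), (ops, 5, Yan, Argo, 23, 23), (x3, 13, Uma, Zephyr, 12, 8), (x3, 13, Uma, Zephyr, 30, 17), (x3, 13, Uma, Zephyr, 32, 4)}.
Joining (Customer ⋈ Sale) and Store on region yields {(eng, 10, Yan, Echo, 32, 28, 32), (eng, 12, Jo, Gamma, 32, 28, 32), (eng, 14, Mo, Argo, 32, 28, 32), (eng, 20, Ivy, Nova, 32, 28, 32), (ops, 10, Lee, Vega, 23, 23, 19), (ops, 30, Dee, Zephyr, 23, 23, 19), (ops, 5, Yan, Argo, 23, 23, 19), (x3, 13, Uma, Zephyr, 12, 8, 32), (x3, 13, Uma, Zephyr, 12, 8, 40), (x3, 13, Uma, Zephyr, 12, 8, 7), (x3, 13, Uma, Zephyr, 30, 17, 32), (x3, 13, Uma, Zephyr, 30, 17, 40), (x3, 13, Uma, Zephyr, 30, 17, 7), (x3, 13, Uma, Zephyr, 32, 4, 32), (x3, 13, Uma, Zephyr, 32, 4, 40), (x3, 13, Uma, Zephyr, 32, 4, 7)}.
σ[cid ≤ 26]: keep tuples satisfying cid ≤ 26 → {(ops, 10, Lee, Vega, 23, 23, 19), (ops, 30, Dee, Zephyr, 23, 23, 19), (ops, 5, Yan, Argo, 23, 23, 19), (x3, 13, Uma, Zephyr, 12, 8, 32), (x3, 13, Uma, Zephyr, 12, 8, 40), (x3, 13, Uma, Zephyr, 12, 8, 7)}
π[cid, pid, region]: project onto (cid, pid, region) (2 duplicate(s) eliminated) → {(12, 32, x3), (12, 40, x3), (12, 7, x3), (23, 19, ops)}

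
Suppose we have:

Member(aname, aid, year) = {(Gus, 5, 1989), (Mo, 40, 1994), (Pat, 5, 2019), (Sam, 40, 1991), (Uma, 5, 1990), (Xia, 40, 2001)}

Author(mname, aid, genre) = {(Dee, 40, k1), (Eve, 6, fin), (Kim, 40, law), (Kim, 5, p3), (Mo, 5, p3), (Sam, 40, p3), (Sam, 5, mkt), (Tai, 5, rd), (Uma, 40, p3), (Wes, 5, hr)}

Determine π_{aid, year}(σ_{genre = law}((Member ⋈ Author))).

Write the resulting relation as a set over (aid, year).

{(40, 1991), (40, 1994), (40, 2001)}

Joining Member and Author on aid yields {(Gus, 5, 1989, Kim, p3), (Gus, 5, 1989, Mo, p3), (Gus, 5, 1989, Sam, mkt), (Gus, 5, 1989, Tai, rd), (Gus, 5, 1989, Wes, hr), (Mo, 40, 1994, Dee, k1), (Mo, 40, 1994, Kim, law), (Mo, 40, 1994, Sam, p3), (Mo, 40, 1994, Uma, p3), (Pat, 5, 2019, Kim, p3), (Pat, 5, 2019, Mo, p3), (Pat, 5, 2019, Sam, mkt), (Pat, 5, 2019, Tai, rd), (Pat, 5, 2019, Wes, hr), (Sam, 40, 1991, Dee, k1), (Sam, 40, 1991, Kim, law), (Sam, 40, 1991, Sam, p3), (Sam, 40, 1991, Uma, p3), (Uma, 5, 1990, Kim, p3), (Uma, 5, 1990, Mo, p3), (Uma, 5, 1990, Sam, mkt), (Uma, 5, 1990, Tai, rd), (Uma, 5, 1990, Wes, hr), (Xia, 40, 2001, Dee, k1), (Xia, 40, 2001, Kim, law), (Xia, 40, 2001, Sam, p3), (Xia, 40, 2001, Uma, p3)}.
σ[genre = law]: keep tuples satisfying genre = law → {(Mo, 40, 1994, Kim, law), (Sam, 40, 1991, Kim, law), (Xia, 40, 2001, Kim, law)}
π[aid, year]: project onto (aid, year) → {(40, 1991), (40, 1994), (40, 2001)}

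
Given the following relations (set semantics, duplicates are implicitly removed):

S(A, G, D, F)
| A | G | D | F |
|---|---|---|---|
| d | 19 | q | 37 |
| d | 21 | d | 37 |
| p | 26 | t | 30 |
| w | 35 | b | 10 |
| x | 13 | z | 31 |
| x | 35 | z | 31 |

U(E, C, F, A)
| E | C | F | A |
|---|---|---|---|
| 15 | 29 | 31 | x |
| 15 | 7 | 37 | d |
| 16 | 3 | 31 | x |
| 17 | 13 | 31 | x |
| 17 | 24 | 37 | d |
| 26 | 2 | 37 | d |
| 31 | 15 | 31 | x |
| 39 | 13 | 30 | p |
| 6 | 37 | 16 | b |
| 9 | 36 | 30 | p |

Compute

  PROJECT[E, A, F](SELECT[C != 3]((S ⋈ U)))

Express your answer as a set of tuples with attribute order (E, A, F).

Joining S and U on A, F yields {(d, 19, q, 37, 15, 7), (d, 19, q, 37, 17, 24), (d, 19, q, 37, 26, 2), (d, 21, d, 37, 15, 7), (d, 21, d, 37, 17, 24), (d, 21, d, 37, 26, 2), (p, 26, t, 30, 39, 13), (p, 26, t, 30, 9, 36), (x, 13, z, 31, 15, 29), (x, 13, z, 31, 16, 3), (x, 13, z, 31, 17, 13), (x, 13, z, 31, 31, 15), (x, 35, z, 31, 15, 29), (x, 35, z, 31, 16, 3), (x, 35, z, 31, 17, 13), (x, 35, z, 31, 31, 15)}.
σ[C != 3]: keep tuples satisfying C != 3 → {(d, 19, q, 37, 15, 7), (d, 19, q, 37, 17, 24), (d, 19, q, 37, 26, 2), (d, 21, d, 37, 15, 7), (d, 21, d, 37, 17, 24), (d, 21, d, 37, 26, 2), (p, 26, t, 30, 39, 13), (p, 26, t, 30, 9, 36), (x, 13, z, 31, 15, 29), (x, 13, z, 31, 17, 13), (x, 13, z, 31, 31, 15), (x, 35, z, 31, 15, 29), (x, 35, z, 31, 17, 13), (x, 35, z, 31, 31, 15)}
π_{E, A, F} gives {(15, d, 37), (15, x, 31), (17, d, 37), (17, x, 31), (26, d, 37), (31, x, 31), (39, p, 30), (9, p, 30)} (6 duplicate(s) eliminated).

{(15, d, 37), (15, x, 31), (17, d, 37), (17, x, 31), (26, d, 37), (31, x, 31), (39, p, 30), (9, p, 30)}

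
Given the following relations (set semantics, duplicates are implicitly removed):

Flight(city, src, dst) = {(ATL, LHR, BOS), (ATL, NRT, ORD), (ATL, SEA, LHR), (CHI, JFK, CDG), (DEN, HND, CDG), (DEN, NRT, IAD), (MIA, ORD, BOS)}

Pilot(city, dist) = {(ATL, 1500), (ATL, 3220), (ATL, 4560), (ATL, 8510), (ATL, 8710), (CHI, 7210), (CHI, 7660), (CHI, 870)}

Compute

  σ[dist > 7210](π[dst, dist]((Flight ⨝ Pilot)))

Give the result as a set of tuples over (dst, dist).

Natural join on city: {(ATL, LHR, BOS, 1500), (ATL, LHR, BOS, 3220), (ATL, LHR, BOS, 4560), (ATL, LHR, BOS, 8510), (ATL, LHR, BOS, 8710), (ATL, NRT, ORD, 1500), (ATL, NRT, ORD, 3220), (ATL, NRT, ORD, 4560), (ATL, NRT, ORD, 8510), (ATL, NRT, ORD, 8710), (ATL, SEA, LHR, 1500), (ATL, SEA, LHR, 3220), (ATL, SEA, LHR, 4560), (ATL, SEA, LHR, 8510), (ATL, SEA, LHR, 8710), (CHI, JFK, CDG, 7210), (CHI, JFK, CDG, 7660), (CHI, JFK, CDG, 870)}
Projecting to dst, dist: {(BOS, 1500), (BOS, 3220), (BOS, 4560), (BOS, 8510), (BOS, 8710), (CDG, 7210), (CDG, 7660), (CDG, 870), (LHR, 1500), (LHR, 3220), (LHR, 4560), (LHR, 8510), (LHR, 8710), (ORD, 1500), (ORD, 3220), (ORD, 4560), (ORD, 8510), (ORD, 8710)}
Filtering on dist > 7210 leaves {(BOS, 8510), (BOS, 8710), (CDG, 7660), (LHR, 8510), (LHR, 8710), (ORD, 8510), (ORD, 8710)}.

{(BOS, 8510), (BOS, 8710), (CDG, 7660), (LHR, 8510), (LHR, 8710), (ORD, 8510), (ORD, 8710)}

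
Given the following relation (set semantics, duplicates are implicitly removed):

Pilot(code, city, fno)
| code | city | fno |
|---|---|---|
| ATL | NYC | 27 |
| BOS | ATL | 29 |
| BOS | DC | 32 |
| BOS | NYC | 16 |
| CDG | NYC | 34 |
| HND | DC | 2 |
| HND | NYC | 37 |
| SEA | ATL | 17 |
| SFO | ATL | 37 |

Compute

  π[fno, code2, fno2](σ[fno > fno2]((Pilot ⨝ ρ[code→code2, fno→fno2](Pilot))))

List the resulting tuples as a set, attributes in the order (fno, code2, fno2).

{(27, BOS, 16), (29, SEA, 17), (32, HND, 2), (34, ATL, 27), (34, BOS, 16), (37, ATL, 27), (37, BOS, 16), (37, BOS, 29), (37, CDG, 34), (37, SEA, 17)}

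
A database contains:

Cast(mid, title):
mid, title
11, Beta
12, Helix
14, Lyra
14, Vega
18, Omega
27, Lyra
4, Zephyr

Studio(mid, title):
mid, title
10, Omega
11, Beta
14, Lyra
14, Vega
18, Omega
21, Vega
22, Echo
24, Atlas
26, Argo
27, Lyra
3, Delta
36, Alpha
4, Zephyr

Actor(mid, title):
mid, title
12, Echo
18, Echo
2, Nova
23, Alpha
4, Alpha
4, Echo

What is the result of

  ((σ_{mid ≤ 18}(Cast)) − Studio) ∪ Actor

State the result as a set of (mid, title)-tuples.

Filtering on mid ≤ 18 leaves {(11, Beta), (12, Helix), (14, Lyra), (14, Vega), (18, Omega), (4, Zephyr)}.
Set difference of the two operands is {(12, Helix)}.
Set union of the two operands is {(12, Echo), (12, Helix), (18, Echo), (2, Nova), (23, Alpha), (4, Alpha), (4, Echo)}.

{(12, Echo), (12, Helix), (18, Echo), (2, Nova), (23, Alpha), (4, Alpha), (4, Echo)}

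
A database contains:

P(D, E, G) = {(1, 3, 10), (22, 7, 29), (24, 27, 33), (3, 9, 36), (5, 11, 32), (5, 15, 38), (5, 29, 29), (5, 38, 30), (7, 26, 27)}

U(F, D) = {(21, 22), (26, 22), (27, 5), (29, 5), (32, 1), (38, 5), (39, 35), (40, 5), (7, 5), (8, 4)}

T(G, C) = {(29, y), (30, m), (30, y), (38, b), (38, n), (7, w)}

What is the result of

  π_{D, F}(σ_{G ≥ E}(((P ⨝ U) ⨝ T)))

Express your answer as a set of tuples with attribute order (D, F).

{(22, 21), (22, 26), (5, 27), (5, 29), (5, 38), (5, 40), (5, 7)}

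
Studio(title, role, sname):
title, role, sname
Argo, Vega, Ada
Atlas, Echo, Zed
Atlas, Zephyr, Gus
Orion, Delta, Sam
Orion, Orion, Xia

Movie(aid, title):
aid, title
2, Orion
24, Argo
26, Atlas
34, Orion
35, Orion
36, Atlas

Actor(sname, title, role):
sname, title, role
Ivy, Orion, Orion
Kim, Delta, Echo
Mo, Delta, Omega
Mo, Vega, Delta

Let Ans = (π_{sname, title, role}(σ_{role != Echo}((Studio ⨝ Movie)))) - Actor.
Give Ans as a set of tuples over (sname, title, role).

Joining Studio and Movie on title yields {(Argo, Vega, Ada, 24), (Atlas, Echo, Zed, 26), (Atlas, Echo, Zed, 36), (Atlas, Zephyr, Gus, 26), (Atlas, Zephyr, Gus, 36), (Orion, Delta, Sam, 2), (Orion, Delta, Sam, 34), (Orion, Delta, Sam, 35), (Orion, Orion, Xia, 2), (Orion, Orion, Xia, 34), (Orion, Orion, Xia, 35)}.
Apply σ_{role != Echo}; surviving tuples: {(Argo, Vega, Ada, 24), (Atlas, Zephyr, Gus, 26), (Atlas, Zephyr, Gus, 36), (Orion, Delta, Sam, 2), (Orion, Delta, Sam, 34), (Orion, Delta, Sam, 35), (Orion, Orion, Xia, 2), (Orion, Orion, Xia, 34), (Orion, Orion, Xia, 35)}
Projecting to sname, title, role (5 duplicate(s) eliminated): {(Ada, Argo, Vega), (Gus, Atlas, Zephyr), (Sam, Orion, Delta), (Xia, Orion, Orion)}
Set difference of the two operands is {(Ada, Argo, Vega), (Gus, Atlas, Zephyr), (Sam, Orion, Delta), (Xia, Orion, Orion)}.

{(Ada, Argo, Vega), (Gus, Atlas, Zephyr), (Sam, Orion, Delta), (Xia, Orion, Orion)}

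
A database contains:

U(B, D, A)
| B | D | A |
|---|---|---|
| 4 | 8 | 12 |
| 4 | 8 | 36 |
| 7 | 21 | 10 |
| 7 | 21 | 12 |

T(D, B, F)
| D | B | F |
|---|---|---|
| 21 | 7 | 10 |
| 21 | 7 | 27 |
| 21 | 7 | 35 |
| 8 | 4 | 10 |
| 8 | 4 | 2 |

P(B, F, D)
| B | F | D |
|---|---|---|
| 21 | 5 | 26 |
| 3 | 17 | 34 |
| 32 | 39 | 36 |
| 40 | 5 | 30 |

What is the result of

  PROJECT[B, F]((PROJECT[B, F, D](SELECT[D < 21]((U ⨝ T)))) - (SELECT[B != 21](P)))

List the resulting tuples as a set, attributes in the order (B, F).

Natural join on B, D: {(4, 8, 12, 10), (4, 8, 12, 2), (4, 8, 36, 10), (4, 8, 36, 2), (7, 21, 10, 10), (7, 21, 10, 27), (7, 21, 10, 35), (7, 21, 12, 10), (7, 21, 12, 27), (7, 21, 12, 35)}
Apply σ_{D < 21}; surviving tuples: {(4, 8, 12, 10), (4, 8, 12, 2), (4, 8, 36, 10), (4, 8, 36, 2)}
π[B, F, D]: project onto (B, F, D) (2 duplicate(s) eliminated) → {(4, 10, 8), (4, 2, 8)}
Apply σ_{B != 21}; surviving tuples: {(3, 17, 34), (32, 39, 36), (40, 5, 30)}
Taking the difference: {(4, 10, 8), (4, 2, 8)}
π[B, F]: project onto (B, F) → {(4, 10), (4, 2)}

{(4, 10), (4, 2)}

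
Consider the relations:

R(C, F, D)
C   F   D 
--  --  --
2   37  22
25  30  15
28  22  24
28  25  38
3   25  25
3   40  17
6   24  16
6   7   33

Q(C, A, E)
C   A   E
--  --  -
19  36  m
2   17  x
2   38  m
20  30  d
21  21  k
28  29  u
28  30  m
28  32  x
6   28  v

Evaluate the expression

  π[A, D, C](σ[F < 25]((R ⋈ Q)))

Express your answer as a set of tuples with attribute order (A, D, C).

{(28, 16, 6), (28, 33, 6), (29, 24, 28), (30, 24, 28), (32, 24, 28)}

Joining R and Q on C yields {(2, 37, 22, 17, x), (2, 37, 22, 38, m), (28, 22, 24, 29, u), (28, 22, 24, 30, m), (28, 22, 24, 32, x), (28, 25, 38, 29, u), (28, 25, 38, 30, m), (28, 25, 38, 32, x), (6, 24, 16, 28, v), (6, 7, 33, 28, v)}.
σ[F < 25]: keep tuples satisfying F < 25 → {(28, 22, 24, 29, u), (28, 22, 24, 30, m), (28, 22, 24, 32, x), (6, 24, 16, 28, v), (6, 7, 33, 28, v)}
Keep only column(s) A, D, C: {(28, 16, 6), (28, 33, 6), (29, 24, 28), (30, 24, 28), (32, 24, 28)}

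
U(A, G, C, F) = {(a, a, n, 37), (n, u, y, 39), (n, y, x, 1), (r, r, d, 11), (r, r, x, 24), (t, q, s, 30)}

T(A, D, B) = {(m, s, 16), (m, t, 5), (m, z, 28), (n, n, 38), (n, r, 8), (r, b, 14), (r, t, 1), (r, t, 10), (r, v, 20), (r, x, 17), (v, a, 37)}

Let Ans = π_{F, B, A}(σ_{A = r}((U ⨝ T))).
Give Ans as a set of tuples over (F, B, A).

U ⋈ T (natural join on A): {(n, u, y, 39, n, 38), (n, u, y, 39, r, 8), (n, y, x, 1, n, 38), (n, y, x, 1, r, 8), (r, r, d, 11, b, 14), (r, r, d, 11, t, 1), (r, r, d, 11, t, 10), (r, r, d, 11, v, 20), (r, r, d, 11, x, 17), (r, r, x, 24, b, 14), (r, r, x, 24, t, 1), (r, r, x, 24, t, 10), (r, r, x, 24, v, 20), (r, r, x, 24, x, 17)}
Filtering on A = r leaves {(r, r, d, 11, b, 14), (r, r, d, 11, t, 1), (r, r, d, 11, t, 10), (r, r, d, 11, v, 20), (r, r, d, 11, x, 17), (r, r, x, 24, b, 14), (r, r, x, 24, t, 1), (r, r, x, 24, t, 10), (r, r, x, 24, v, 20), (r, r, x, 24, x, 17)}.
π_{F, B, A} gives {(11, 1, r), (11, 10, r), (11, 14, r), (11, 17, r), (11, 20, r), (24, 1, r), (24, 10, r), (24, 14, r), (24, 17, r), (24, 20, r)}.

{(11, 1, r), (11, 10, r), (11, 14, r), (11, 17, r), (11, 20, r), (24, 1, r), (24, 10, r), (24, 14, r), (24, 17, r), (24, 20, r)}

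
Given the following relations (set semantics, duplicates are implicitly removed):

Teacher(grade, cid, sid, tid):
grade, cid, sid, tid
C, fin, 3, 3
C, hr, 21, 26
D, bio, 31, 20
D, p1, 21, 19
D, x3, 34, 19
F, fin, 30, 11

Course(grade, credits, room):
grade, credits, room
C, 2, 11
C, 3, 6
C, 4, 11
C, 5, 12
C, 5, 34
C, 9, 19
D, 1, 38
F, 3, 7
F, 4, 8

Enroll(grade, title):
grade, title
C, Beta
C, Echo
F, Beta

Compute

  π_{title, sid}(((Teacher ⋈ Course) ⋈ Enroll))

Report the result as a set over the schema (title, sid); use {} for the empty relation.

Joining Teacher and Course on grade yields {(C, fin, 3, 3, 2, 11), (C, fin, 3, 3, 3, 6), (C, fin, 3, 3, 4, 11), (C, fin, 3, 3, 5, 12), (C, fin, 3, 3, 5, 34), (C, fin, 3, 3, 9, 19), (C, hr, 21, 26, 2, 11), (C, hr, 21, 26, 3, 6), (C, hr, 21, 26, 4, 11), (C, hr, 21, 26, 5, 12), (C, hr, 21, 26, 5, 34), (C, hr, 21, 26, 9, 19), (D, bio, 31, 20, 1, 38), (D, p1, 21, 19, 1, 38), (D, x3, 34, 19, 1, 38), (F, fin, 30, 11, 3, 7), (F, fin, 30, 11, 4, 8)}.
Joining (Teacher ⋈ Course) and Enroll on grade yields {(C, fin, 3, 3, 2, 11, Beta), (C, fin, 3, 3, 2, 11, Echo), (C, fin, 3, 3, 3, 6, Beta), (C, fin, 3, 3, 3, 6, Echo), (C, fin, 3, 3, 4, 11, Beta), (C, fin, 3, 3, 4, 11, Echo), (C, fin, 3, 3, 5, 12, Beta), (C, fin, 3, 3, 5, 12, Echo), (C, fin, 3, 3, 5, 34, Beta), (C, fin, 3, 3, 5, 34, Echo), (C, fin, 3, 3, 9, 19, Beta), (C, fin, 3, 3, 9, 19, Echo), (C, hr, 21, 26, 2, 11, Beta), (C, hr, 21, 26, 2, 11, Echo), (C, hr, 21, 26, 3, 6, Beta), (C, hr, 21, 26, 3, 6, Echo), (C, hr, 21, 26, 4, 11, Beta), (C, hr, 21, 26, 4, 11, Echo), (C, hr, 21, 26, 5, 12, Beta), (C, hr, 21, 26, 5, 12, Echo), (C, hr, 21, 26, 5, 34, Beta), (C, hr, 21, 26, 5, 34, Echo), (C, hr, 21, 26, 9, 19, Beta), (C, hr, 21, 26, 9, 19, Echo), (F, fin, 30, 11, 3, 7, Beta), (F, fin, 30, 11, 4, 8, Beta)}.
Keep only column(s) title, sid (21 duplicate(s) eliminated): {(Beta, 21), (Beta, 3), (Beta, 30), (Echo, 21), (Echo, 3)}

{(Beta, 21), (Beta, 3), (Beta, 30), (Echo, 21), (Echo, 3)}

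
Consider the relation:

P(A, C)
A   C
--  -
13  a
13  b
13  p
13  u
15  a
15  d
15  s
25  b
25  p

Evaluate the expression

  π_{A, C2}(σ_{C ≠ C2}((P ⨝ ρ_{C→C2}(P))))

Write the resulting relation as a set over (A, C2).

ρ[C→C2]: schema becomes (A, C2); tuples unchanged.
Joining P and ρ_{C→C2}(P) on A yields {(13, a, a), (13, a, b), (13, a, p), (13, a, u), (13, b, a), (13, b, b), (13, b, p), (13, b, u), (13, p, a), (13, p, b), (13, p, p), (13, p, u), (13, u, a), (13, u, b), (13, u, p), (13, u, u), (15, a, a), (15, a, d), (15, a, s), (15, d, a), (15, d, d), (15, d, s), (15, s, a), (15, s, d), (15, s, s), (25, b, b), (25, b, p), (25, p, b), (25, p, p)}.
Filtering on C ≠ C2 leaves {(13, a, b), (13, a, p), (13, a, u), (13, b, a), (13, b, p), (13, b, u), (13, p, a), (13, p, b), (13, p, u), (13, u, a), (13, u, b), (13, u, p), (15, a, d), (15, a, s), (15, d, a), (15, d, s), (15, s, a), (15, s, d), (25, b, p), (25, p, b)}.
π[A, C2]: project onto (A, C2) (11 duplicate(s) eliminated) → {(13, a), (13, b), (13, p), (13, u), (15, a), (15, d), (15, s), (25, b), (25, p)}

{(13, a), (13, b), (13, p), (13, u), (15, a), (15, d), (15, s), (25, b), (25, p)}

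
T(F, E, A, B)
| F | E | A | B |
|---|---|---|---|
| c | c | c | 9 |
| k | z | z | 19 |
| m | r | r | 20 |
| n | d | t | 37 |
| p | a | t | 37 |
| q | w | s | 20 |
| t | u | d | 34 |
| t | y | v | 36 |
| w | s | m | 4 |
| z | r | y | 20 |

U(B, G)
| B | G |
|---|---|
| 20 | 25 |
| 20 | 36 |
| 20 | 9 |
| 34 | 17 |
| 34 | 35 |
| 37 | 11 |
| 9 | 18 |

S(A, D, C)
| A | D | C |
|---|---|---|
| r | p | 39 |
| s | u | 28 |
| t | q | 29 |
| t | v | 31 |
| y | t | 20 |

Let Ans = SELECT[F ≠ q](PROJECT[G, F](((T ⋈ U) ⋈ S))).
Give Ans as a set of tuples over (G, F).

Joining T and U on B yields {(c, c, c, 9, 18), (m, r, r, 20, 25), (m, r, r, 20, 36), (m, r, r, 20, 9), (n, d, t, 37, 11), (p, a, t, 37, 11), (q, w, s, 20, 25), (q, w, s, 20, 36), (q, w, s, 20, 9), (t, u, d, 34, 17), (t, u, d, 34, 35), (z, r, y, 20, 25), (z, r, y, 20, 36), (z, r, y, 20, 9)}.
Joining (T ⋈ U) and S on A yields {(m, r, r, 20, 25, p, 39), (m, r, r, 20, 36, p, 39), (m, r, r, 20, 9, p, 39), (n, d, t, 37, 11, q, 29), (n, d, t, 37, 11, v, 31), (p, a, t, 37, 11, q, 29), (p, a, t, 37, 11, v, 31), (q, w, s, 20, 25, u, 28), (q, w, s, 20, 36, u, 28), (q, w, s, 20, 9, u, 28), (z, r, y, 20, 25, t, 20), (z, r, y, 20, 36, t, 20), (z, r, y, 20, 9, t, 20)}.
π_{G, F} gives {(11, n), (11, p), (25, m), (25, q), (25, z), (36, m), (36, q), (36, z), (9, m), (9, q), (9, z)} (2 duplicate(s) eliminated).
σ[F ≠ q]: keep tuples satisfying F ≠ q → {(11, n), (11, p), (25, m), (25, z), (36, m), (36, z), (9, m), (9, z)}

{(11, n), (11, p), (25, m), (25, z), (36, m), (36, z), (9, m), (9, z)}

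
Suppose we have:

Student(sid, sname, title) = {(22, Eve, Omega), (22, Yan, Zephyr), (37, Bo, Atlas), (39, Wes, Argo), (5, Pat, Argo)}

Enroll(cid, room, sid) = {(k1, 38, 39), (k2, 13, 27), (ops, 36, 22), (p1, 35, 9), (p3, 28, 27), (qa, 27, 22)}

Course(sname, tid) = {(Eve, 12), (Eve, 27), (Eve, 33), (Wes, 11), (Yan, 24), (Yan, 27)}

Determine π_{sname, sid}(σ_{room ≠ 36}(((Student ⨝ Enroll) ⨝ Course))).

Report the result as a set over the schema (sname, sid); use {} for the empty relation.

Student ⋈ Enroll (natural join on sid): {(22, Eve, Omega, ops, 36), (22, Eve, Omega, qa, 27), (22, Yan, Zephyr, ops, 36), (22, Yan, Zephyr, qa, 27), (39, Wes, Argo, k1, 38)}
(Student ⨝ Enroll) ⋈ Course (natural join on sname): {(22, Eve, Omega, ops, 36, 12), (22, Eve, Omega, ops, 36, 27), (22, Eve, Omega, ops, 36, 33), (22, Eve, Omega, qa, 27, 12), (22, Eve, Omega, qa, 27, 27), (22, Eve, Omega, qa, 27, 33), (22, Yan, Zephyr, ops, 36, 24), (22, Yan, Zephyr, ops, 36, 27), (22, Yan, Zephyr, qa, 27, 24), (22, Yan, Zephyr, qa, 27, 27), (39, Wes, Argo, k1, 38, 11)}
Selection room ≠ 36: {(22, Eve, Omega, qa, 27, 12), (22, Eve, Omega, qa, 27, 27), (22, Eve, Omega, qa, 27, 33), (22, Yan, Zephyr, qa, 27, 24), (22, Yan, Zephyr, qa, 27, 27), (39, Wes, Argo, k1, 38, 11)}
Keep only column(s) sname, sid (3 duplicate(s) eliminated): {(Eve, 22), (Wes, 39), (Yan, 22)}

{(Eve, 22), (Wes, 39), (Yan, 22)}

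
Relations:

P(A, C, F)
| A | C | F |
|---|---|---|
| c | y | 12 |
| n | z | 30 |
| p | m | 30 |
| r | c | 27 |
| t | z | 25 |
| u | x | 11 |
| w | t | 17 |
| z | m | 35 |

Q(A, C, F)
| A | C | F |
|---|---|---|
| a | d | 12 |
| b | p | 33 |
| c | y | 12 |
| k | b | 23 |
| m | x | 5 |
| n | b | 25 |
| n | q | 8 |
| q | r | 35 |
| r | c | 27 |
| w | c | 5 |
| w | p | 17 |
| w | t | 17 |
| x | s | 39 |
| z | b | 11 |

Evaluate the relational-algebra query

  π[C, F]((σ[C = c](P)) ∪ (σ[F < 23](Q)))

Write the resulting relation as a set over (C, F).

{(b, 11), (c, 27), (c, 5), (d, 12), (p, 17), (q, 8), (t, 17), (x, 5), (y, 12)}

Selection C = c: {(r, c, 27)}
Selection F < 23: {(a, d, 12), (c, y, 12), (m, x, 5), (n, q, 8), (w, c, 5), (w, p, 17), (w, t, 17), (z, b, 11)}
Union: {(r, c, 27)} with {(a, d, 12), (c, y, 12), (m, x, 5), (n, q, 8), (w, c, 5), (w, p, 17), (w, t, 17), (z, b, 11)} → {(a, d, 12), (c, y, 12), (m, x, 5), (n, q, 8), (r, c, 27), (w, c, 5), (w, p, 17), (w, t, 17), (z, b, 11)}
π[C, F]: project onto (C, F) → {(b, 11), (c, 27), (c, 5), (d, 12), (p, 17), (q, 8), (t, 17), (x, 5), (y, 12)}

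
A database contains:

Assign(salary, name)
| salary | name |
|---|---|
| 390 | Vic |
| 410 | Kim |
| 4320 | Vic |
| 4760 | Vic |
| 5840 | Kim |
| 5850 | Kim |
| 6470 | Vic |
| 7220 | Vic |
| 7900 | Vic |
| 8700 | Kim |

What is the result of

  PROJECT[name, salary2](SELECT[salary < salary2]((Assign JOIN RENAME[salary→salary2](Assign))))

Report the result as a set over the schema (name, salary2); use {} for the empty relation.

{(Kim, 5840), (Kim, 5850), (Kim, 8700), (Vic, 4320), (Vic, 4760), (Vic, 6470), (Vic, 7220), (Vic, 7900)}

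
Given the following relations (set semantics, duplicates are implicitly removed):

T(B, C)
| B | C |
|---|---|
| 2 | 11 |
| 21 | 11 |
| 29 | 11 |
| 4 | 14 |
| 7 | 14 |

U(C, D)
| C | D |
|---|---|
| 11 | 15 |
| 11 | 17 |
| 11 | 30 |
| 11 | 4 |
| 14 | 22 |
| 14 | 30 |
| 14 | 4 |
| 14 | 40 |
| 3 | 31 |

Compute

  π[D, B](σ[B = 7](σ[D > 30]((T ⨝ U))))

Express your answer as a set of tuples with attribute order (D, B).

Natural join on C: {(2, 11, 15), (2, 11, 17), (2, 11, 30), (2, 11, 4), (21, 11, 15), (21, 11, 17), (21, 11, 30), (21, 11, 4), (29, 11, 15), (29, 11, 17), (29, 11, 30), (29, 11, 4), (4, 14, 22), (4, 14, 30), (4, 14, 4), (4, 14, 40), (7, 14, 22), (7, 14, 30), (7, 14, 4), (7, 14, 40)}
Selection D > 30: {(4, 14, 40), (7, 14, 40)}
Selection B = 7: {(7, 14, 40)}
π[D, B]: project onto (D, B) → {(40, 7)}

{(40, 7)}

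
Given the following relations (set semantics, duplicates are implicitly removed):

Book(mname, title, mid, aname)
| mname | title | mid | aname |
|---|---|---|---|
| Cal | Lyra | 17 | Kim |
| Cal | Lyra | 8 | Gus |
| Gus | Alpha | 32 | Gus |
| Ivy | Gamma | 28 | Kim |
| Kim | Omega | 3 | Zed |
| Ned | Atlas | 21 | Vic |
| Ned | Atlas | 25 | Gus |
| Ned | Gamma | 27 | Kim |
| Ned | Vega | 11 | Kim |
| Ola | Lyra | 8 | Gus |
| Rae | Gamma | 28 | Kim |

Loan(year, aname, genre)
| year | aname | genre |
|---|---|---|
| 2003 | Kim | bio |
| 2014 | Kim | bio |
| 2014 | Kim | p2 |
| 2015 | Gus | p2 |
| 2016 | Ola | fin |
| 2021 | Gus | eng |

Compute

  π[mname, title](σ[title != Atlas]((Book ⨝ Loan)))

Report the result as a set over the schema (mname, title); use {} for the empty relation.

Joining Book and Loan on aname yields {(Cal, Lyra, 17, Kim, 2003, bio), (Cal, Lyra, 17, Kim, 2014, bio), (Cal, Lyra, 17, Kim, 2014, p2), (Cal, Lyra, 8, Gus, 2015, p2), (Cal, Lyra, 8, Gus, 2021, eng), (Gus, Alpha, 32, Gus, 2015, p2), (Gus, Alpha, 32, Gus, 2021, eng), (Ivy, Gamma, 28, Kim, 2003, bio), (Ivy, Gamma, 28, Kim, 2014, bio), (Ivy, Gamma, 28, Kim, 2014, p2), (Ned, Atlas, 25, Gus, 2015, p2), (Ned, Atlas, 25, Gus, 2021, eng), (Ned, Gamma, 27, Kim, 2003, bio), (Ned, Gamma, 27, Kim, 2014, bio), (Ned, Gamma, 27, Kim, 2014, p2), (Ned, Vega, 11, Kim, 2003, bio), (Ned, Vega, 11, Kim, 2014, bio), (Ned, Vega, 11, Kim, 2014, p2), (Ola, Lyra, 8, Gus, 2015, p2), (Ola, Lyra, 8, Gus, 2021, eng), (Rae, Gamma, 28, Kim, 2003, bio), (Rae, Gamma, 28, Kim, 2014, bio), (Rae, Gamma, 28, Kim, 2014, p2)}.
Filtering on title != Atlas leaves {(Cal, Lyra, 17, Kim, 2003, bio), (Cal, Lyra, 17, Kim, 2014, bio), (Cal, Lyra, 17, Kim, 2014, p2), (Cal, Lyra, 8, Gus, 2015, p2), (Cal, Lyra, 8, Gus, 2021, eng), (Gus, Alpha, 32, Gus, 2015, p2), (Gus, Alpha, 32, Gus, 2021, eng), (Ivy, Gamma, 28, Kim, 2003, bio), (Ivy, Gamma, 28, Kim, 2014, bio), (Ivy, Gamma, 28, Kim, 2014, p2), (Ned, Gamma, 27, Kim, 2003, bio), (Ned, Gamma, 27, Kim, 2014, bio), (Ned, Gamma, 27, Kim, 2014, p2), (Ned, Vega, 11, Kim, 2003, bio), (Ned, Vega, 11, Kim, 2014, bio), (Ned, Vega, 11, Kim, 2014, p2), (Ola, Lyra, 8, Gus, 2015, p2), (Ola, Lyra, 8, Gus, 2021, eng), (Rae, Gamma, 28, Kim, 2003, bio), (Rae, Gamma, 28, Kim, 2014, bio), (Rae, Gamma, 28, Kim, 2014, p2)}.
π[mname, title]: project onto (mname, title) (14 duplicate(s) eliminated) → {(Cal, Lyra), (Gus, Alpha), (Ivy, Gamma), (Ned, Gamma), (Ned, Vega), (Ola, Lyra), (Rae, Gamma)}

{(Cal, Lyra), (Gus, Alpha), (Ivy, Gamma), (Ned, Gamma), (Ned, Vega), (Ola, Lyra), (Rae, Gamma)}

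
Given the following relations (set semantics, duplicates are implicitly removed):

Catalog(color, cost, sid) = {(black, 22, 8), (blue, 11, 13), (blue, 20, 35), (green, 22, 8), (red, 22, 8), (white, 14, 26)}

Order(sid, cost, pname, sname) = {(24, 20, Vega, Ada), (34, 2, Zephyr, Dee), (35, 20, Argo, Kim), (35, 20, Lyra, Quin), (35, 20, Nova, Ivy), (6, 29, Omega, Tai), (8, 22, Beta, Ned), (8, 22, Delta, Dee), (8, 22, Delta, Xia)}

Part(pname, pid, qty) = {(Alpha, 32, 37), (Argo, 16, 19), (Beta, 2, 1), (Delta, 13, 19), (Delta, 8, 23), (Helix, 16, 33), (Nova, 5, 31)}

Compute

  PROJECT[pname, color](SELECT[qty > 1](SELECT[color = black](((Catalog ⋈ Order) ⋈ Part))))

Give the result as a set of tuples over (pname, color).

{(Delta, black)}

Natural join on cost, sid: {(black, 22, 8, Beta, Ned), (black, 22, 8, Delta, Dee), (black, 22, 8, Delta, Xia), (blue, 20, 35, Argo, Kim), (blue, 20, 35, Lyra, Quin), (blue, 20, 35, Nova, Ivy), (green, 22, 8, Beta, Ned), (green, 22, 8, Delta, Dee), (green, 22, 8, Delta, Xia), (red, 22, 8, Beta, Ned), (red, 22, 8, Delta, Dee), (red, 22, 8, Delta, Xia)}
Natural join on pname: {(black, 22, 8, Beta, Ned, 2, 1), (black, 22, 8, Delta, Dee, 13, 19), (black, 22, 8, Delta, Dee, 8, 23), (black, 22, 8, Delta, Xia, 13, 19), (black, 22, 8, Delta, Xia, 8, 23), (blue, 20, 35, Argo, Kim, 16, 19), (blue, 20, 35, Nova, Ivy, 5, 31), (green, 22, 8, Beta, Ned, 2, 1), (green, 22, 8, Delta, Dee, 13, 19), (green, 22, 8, Delta, Dee, 8, 23), (green, 22, 8, Delta, Xia, 13, 19), (green, 22, 8, Delta, Xia, 8, 23), (red, 22, 8, Beta, Ned, 2, 1), (red, 22, 8, Delta, Dee, 13, 19), (red, 22, 8, Delta, Dee, 8, 23), (red, 22, 8, Delta, Xia, 13, 19), (red, 22, 8, Delta, Xia, 8, 23)}
σ[color = black]: keep tuples satisfying color = black → {(black, 22, 8, Beta, Ned, 2, 1), (black, 22, 8, Delta, Dee, 13, 19), (black, 22, 8, Delta, Dee, 8, 23), (black, 22, 8, Delta, Xia, 13, 19), (black, 22, 8, Delta, Xia, 8, 23)}
σ[qty > 1]: keep tuples satisfying qty > 1 → {(black, 22, 8, Delta, Dee, 13, 19), (black, 22, 8, Delta, Dee, 8, 23), (black, 22, 8, Delta, Xia, 13, 19), (black, 22, 8, Delta, Xia, 8, 23)}
Keep only column(s) pname, color (3 duplicate(s) eliminated): {(Delta, black)}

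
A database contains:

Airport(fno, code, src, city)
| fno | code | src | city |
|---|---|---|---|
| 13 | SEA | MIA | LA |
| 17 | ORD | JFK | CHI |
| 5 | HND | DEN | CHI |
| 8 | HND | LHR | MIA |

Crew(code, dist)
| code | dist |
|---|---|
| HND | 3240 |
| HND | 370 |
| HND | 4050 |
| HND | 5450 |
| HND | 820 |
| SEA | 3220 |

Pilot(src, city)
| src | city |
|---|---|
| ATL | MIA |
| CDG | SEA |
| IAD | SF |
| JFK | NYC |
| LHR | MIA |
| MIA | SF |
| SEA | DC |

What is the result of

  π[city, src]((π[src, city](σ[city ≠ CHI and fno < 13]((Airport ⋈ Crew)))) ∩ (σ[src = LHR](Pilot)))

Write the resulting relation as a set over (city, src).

Airport ⋈ Crew (natural join on code): {(13, SEA, MIA, LA, 3220), (5, HND, DEN, CHI, 3240), (5, HND, DEN, CHI, 370), (5, HND, DEN, CHI, 4050), (5, HND, DEN, CHI, 5450), (5, HND, DEN, CHI, 820), (8, HND, LHR, MIA, 3240), (8, HND, LHR, MIA, 370), (8, HND, LHR, MIA, 4050), (8, HND, LHR, MIA, 5450), (8, HND, LHR, MIA, 820)}
Filtering on city ≠ CHI and fno < 13 leaves {(8, HND, LHR, MIA, 3240), (8, HND, LHR, MIA, 370), (8, HND, LHR, MIA, 4050), (8, HND, LHR, MIA, 5450), (8, HND, LHR, MIA, 820)}.
Keep only column(s) src, city (4 duplicate(s) eliminated): {(LHR, MIA)}
Filtering on src = LHR leaves {(LHR, MIA)}.
Set intersection of the two operands is {(LHR, MIA)}.
Keep only column(s) city, src: {(MIA, LHR)}

{(MIA, LHR)}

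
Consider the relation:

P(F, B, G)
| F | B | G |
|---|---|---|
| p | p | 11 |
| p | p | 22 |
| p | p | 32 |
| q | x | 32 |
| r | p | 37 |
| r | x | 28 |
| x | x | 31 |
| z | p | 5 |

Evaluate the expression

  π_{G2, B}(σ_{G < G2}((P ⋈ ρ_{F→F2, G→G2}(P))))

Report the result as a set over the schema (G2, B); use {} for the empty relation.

{(11, p), (22, p), (31, x), (32, p), (32, x), (37, p)}

ρ[F→F2, G→G2]: schema becomes (F2, B, G2); tuples unchanged.
P ⋈ ρ_{F→F2, G→G2}(P) (natural join on B): {(p, p, 11, p, 11), (p, p, 11, p, 22), (p, p, 11, p, 32), (p, p, 11, r, 37), (p, p, 11, z, 5), (p, p, 22, p, 11), (p, p, 22, p, 22), (p, p, 22, p, 32), (p, p, 22, r, 37), (p, p, 22, z, 5), (p, p, 32, p, 11), (p, p, 32, p, 22), (p, p, 32, p, 32), (p, p, 32, r, 37), (p, p, 32, z, 5), (q, x, 32, q, 32), (q, x, 32, r, 28), (q, x, 32, x, 31), (r, p, 37, p, 11), (r, p, 37, p, 22), (r, p, 37, p, 32), (r, p, 37, r, 37), (r, p, 37, z, 5), (r, x, 28, q, 32), (r, x, 28, r, 28), (r, x, 28, x, 31), (x, x, 31, q, 32), (x, x, 31, r, 28), (x, x, 31, x, 31), (z, p, 5, p, 11), (z, p, 5, p, 22), (z, p, 5, p, 32), (z, p, 5, r, 37), (z, p, 5, z, 5)}
Selection G < G2: {(p, p, 11, p, 22), (p, p, 11, p, 32), (p, p, 11, r, 37), (p, p, 22, p, 32), (p, p, 22, r, 37), (p, p, 32, r, 37), (r, x, 28, q, 32), (r, x, 28, x, 31), (x, x, 31, q, 32), (z, p, 5, p, 11), (z, p, 5, p, 22), (z, p, 5, p, 32), (z, p, 5, r, 37)}
π_{G2, B} gives {(11, p), (22, p), (31, x), (32, p), (32, x), (37, p)} (7 duplicate(s) eliminated).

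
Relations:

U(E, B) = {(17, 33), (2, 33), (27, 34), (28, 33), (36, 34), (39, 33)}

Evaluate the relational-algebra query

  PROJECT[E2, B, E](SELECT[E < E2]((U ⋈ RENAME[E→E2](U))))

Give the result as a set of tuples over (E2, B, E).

ρ[E→E2]: schema becomes (E2, B); tuples unchanged.
Joining U and RENAME[E→E2](U) on B yields {(17, 33, 17), (17, 33, 2), (17, 33, 28), (17, 33, 39), (2, 33, 17), (2, 33, 2), (2, 33, 28), (2, 33, 39), (27, 34, 27), (27, 34, 36), (28, 33, 17), (28, 33, 2), (28, 33, 28), (28, 33, 39), (36, 34, 27), (36, 34, 36), (39, 33, 17), (39, 33, 2), (39, 33, 28), (39, 33, 39)}.
Apply σ_{E < E2}; surviving tuples: {(17, 33, 28), (17, 33, 39), (2, 33, 17), (2, 33, 28), (2, 33, 39), (27, 34, 36), (28, 33, 39)}
Keep only column(s) E2, B, E: {(17, 33, 2), (28, 33, 17), (28, 33, 2), (36, 34, 27), (39, 33, 17), (39, 33, 2), (39, 33, 28)}

{(17, 33, 2), (28, 33, 17), (28, 33, 2), (36, 34, 27), (39, 33, 17), (39, 33, 2), (39, 33, 28)}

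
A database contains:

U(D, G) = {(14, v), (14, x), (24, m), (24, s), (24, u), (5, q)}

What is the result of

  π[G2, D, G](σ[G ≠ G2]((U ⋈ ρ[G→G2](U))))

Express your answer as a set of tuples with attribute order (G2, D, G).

{(m, 24, s), (m, 24, u), (s, 24, m), (s, 24, u), (u, 24, m), (u, 24, s), (v, 14, x), (x, 14, v)}

ρ[G→G2]: schema becomes (D, G2); tuples unchanged.
Joining U and ρ[G→G2](U) on D yields {(14, v, v), (14, v, x), (14, x, v), (14, x, x), (24, m, m), (24, m, s), (24, m, u), (24, s, m), (24, s, s), (24, s, u), (24, u, m), (24, u, s), (24, u, u), (5, q, q)}.
Filtering on G ≠ G2 leaves {(14, v, x), (14, x, v), (24, m, s), (24, m, u), (24, s, m), (24, s, u), (24, u, m), (24, u, s)}.
Projecting to G2, D, G: {(m, 24, s), (m, 24, u), (s, 24, m), (s, 24, u), (u, 24, m), (u, 24, s), (v, 14, x), (x, 14, v)}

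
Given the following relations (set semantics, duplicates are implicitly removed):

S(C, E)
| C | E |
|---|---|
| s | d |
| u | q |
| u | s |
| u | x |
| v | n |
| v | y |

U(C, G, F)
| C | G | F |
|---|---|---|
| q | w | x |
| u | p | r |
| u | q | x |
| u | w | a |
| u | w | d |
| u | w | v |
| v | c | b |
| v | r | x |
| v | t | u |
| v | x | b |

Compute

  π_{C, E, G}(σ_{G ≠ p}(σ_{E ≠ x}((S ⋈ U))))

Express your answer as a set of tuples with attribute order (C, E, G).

{(u, q, q), (u, q, w), (u, s, q), (u, s, w), (v, n, c), (v, n, r), (v, n, t), (v, n, x), (v, y, c), (v, y, r), (v, y, t), (v, y, x)}

Natural join on C: {(u, q, p, r), (u, q, q, x), (u, q, w, a), (u, q, w, d), (u, q, w, v), (u, s, p, r), (u, s, q, x), (u, s, w, a), (u, s, w, d), (u, s, w, v), (u, x, p, r), (u, x, q, x), (u, x, w, a), (u, x, w, d), (u, x, w, v), (v, n, c, b), (v, n, r, x), (v, n, t, u), (v, n, x, b), (v, y, c, b), (v, y, r, x), (v, y, t, u), (v, y, x, b)}
σ[E ≠ x]: keep tuples satisfying E ≠ x → {(u, q, p, r), (u, q, q, x), (u, q, w, a), (u, q, w, d), (u, q, w, v), (u, s, p, r), (u, s, q, x), (u, s, w, a), (u, s, w, d), (u, s, w, v), (v, n, c, b), (v, n, r, x), (v, n, t, u), (v, n, x, b), (v, y, c, b), (v, y, r, x), (v, y, t, u), (v, y, x, b)}
σ[G ≠ p]: keep tuples satisfying G ≠ p → {(u, q, q, x), (u, q, w, a), (u, q, w, d), (u, q, w, v), (u, s, q, x), (u, s, w, a), (u, s, w, d), (u, s, w, v), (v, n, c, b), (v, n, r, x), (v, n, t, u), (v, n, x, b), (v, y, c, b), (v, y, r, x), (v, y, t, u), (v, y, x, b)}
Keep only column(s) C, E, G (4 duplicate(s) eliminated): {(u, q, q), (u, q, w), (u, s, q), (u, s, w), (v, n, c), (v, n, r), (v, n, t), (v, n, x), (v, y, c), (v, y, r), (v, y, t), (v, y, x)}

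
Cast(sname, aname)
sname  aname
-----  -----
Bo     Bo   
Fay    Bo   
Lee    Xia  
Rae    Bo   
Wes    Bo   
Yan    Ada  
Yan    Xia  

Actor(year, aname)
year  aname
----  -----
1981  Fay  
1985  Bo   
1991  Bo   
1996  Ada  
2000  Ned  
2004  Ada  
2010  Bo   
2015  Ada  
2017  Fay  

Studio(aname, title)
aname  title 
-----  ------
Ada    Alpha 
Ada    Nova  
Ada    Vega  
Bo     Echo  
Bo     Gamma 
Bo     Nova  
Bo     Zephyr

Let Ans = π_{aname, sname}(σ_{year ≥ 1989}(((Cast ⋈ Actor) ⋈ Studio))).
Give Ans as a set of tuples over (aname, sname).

Natural join on aname: {(Bo, Bo, 1985), (Bo, Bo, 1991), (Bo, Bo, 2010), (Fay, Bo, 1985), (Fay, Bo, 1991), (Fay, Bo, 2010), (Rae, Bo, 1985), (Rae, Bo, 1991), (Rae, Bo, 2010), (Wes, Bo, 1985), (Wes, Bo, 1991), (Wes, Bo, 2010), (Yan, Ada, 1996), (Yan, Ada, 2004), (Yan, Ada, 2015)}
Natural join on aname: {(Bo, Bo, 1985, Echo), (Bo, Bo, 1985, Gamma), (Bo, Bo, 1985, Nova), (Bo, Bo, 1985, Zephyr), (Bo, Bo, 1991, Echo), (Bo, Bo, 1991, Gamma), (Bo, Bo, 1991, Nova), (Bo, Bo, 1991, Zephyr), (Bo, Bo, 2010, Echo), (Bo, Bo, 2010, Gamma), (Bo, Bo, 2010, Nova), (Bo, Bo, 2010, Zephyr), (Fay, Bo, 1985, Echo), (Fay, Bo, 1985, Gamma), (Fay, Bo, 1985, Nova), (Fay, Bo, 1985, Zephyr), (Fay, Bo, 1991, Echo), (Fay, Bo, 1991, Gamma), (Fay, Bo, 1991, Nova), (Fay, Bo, 1991, Zephyr), (Fay, Bo, 2010, Echo), (Fay, Bo, 2010, Gamma), (Fay, Bo, 2010, Nova), (Fay, Bo, 2010, Zephyr), (Rae, Bo, 1985, Echo), (Rae, Bo, 1985, Gamma), (Rae, Bo, 1985, Nova), (Rae, Bo, 1985, Zephyr), (Rae, Bo, 1991, Echo), (Rae, Bo, 1991, Gamma), (Rae, Bo, 1991, Nova), (Rae, Bo, 1991, Zephyr), (Rae, Bo, 2010, Echo), (Rae, Bo, 2010, Gamma), (Rae, Bo, 2010, Nova), (Rae, Bo, 2010, Zephyr), (Wes, Bo, 1985, Echo), (Wes, Bo, 1985, Gamma), (Wes, Bo, 1985, Nova), (Wes, Bo, 1985, Zephyr), (Wes, Bo, 1991, Echo), (Wes, Bo, 1991, Gamma), (Wes, Bo, 1991, Nova), (Wes, Bo, 1991, Zephyr), (Wes, Bo, 2010, Echo), (Wes, Bo, 2010, Gamma), (Wes, Bo, 2010, Nova), (Wes, Bo, 2010, Zephyr), (Yan, Ada, 1996, Alpha), (Yan, Ada, 1996, Nova), (Yan, Ada, 1996, Vega), (Yan, Ada, 2004, Alpha), (Yan, Ada, 2004, Nova), (Yan, Ada, 2004, Vega), (Yan, Ada, 2015, Alpha), (Yan, Ada, 2015, Nova), (Yan, Ada, 2015, Vega)}
Filtering on year ≥ 1989 leaves {(Bo, Bo, 1991, Echo), (Bo, Bo, 1991, Gamma), (Bo, Bo, 1991, Nova), (Bo, Bo, 1991, Zephyr), (Bo, Bo, 2010, Echo), (Bo, Bo, 2010, Gamma), (Bo, Bo, 2010, Nova), (Bo, Bo, 2010, Zephyr), (Fay, Bo, 1991, Echo), (Fay, Bo, 1991, Gamma), (Fay, Bo, 1991, Nova), (Fay, Bo, 1991, Zephyr), (Fay, Bo, 2010, Echo), (Fay, Bo, 2010, Gamma), (Fay, Bo, 2010, Nova), (Fay, Bo, 2010, Zephyr), (Rae, Bo, 1991, Echo), (Rae, Bo, 1991, Gamma), (Rae, Bo, 1991, Nova), (Rae, Bo, 1991, Zephyr), (Rae, Bo, 2010, Echo), (Rae, Bo, 2010, Gamma), (Rae, Bo, 2010, Nova), (Rae, Bo, 2010, Zephyr), (Wes, Bo, 1991, Echo), (Wes, Bo, 1991, Gamma), (Wes, Bo, 1991, Nova), (Wes, Bo, 1991, Zephyr), (Wes, Bo, 2010, Echo), (Wes, Bo, 2010, Gamma), (Wes, Bo, 2010, Nova), (Wes, Bo, 2010, Zephyr), (Yan, Ada, 1996, Alpha), (Yan, Ada, 1996, Nova), (Yan, Ada, 1996, Vega), (Yan, Ada, 2004, Alpha), (Yan, Ada, 2004, Nova), (Yan, Ada, 2004, Vega), (Yan, Ada, 2015, Alpha), (Yan, Ada, 2015, Nova), (Yan, Ada, 2015, Vega)}.
π[aname, sname]: project onto (aname, sname) (36 duplicate(s) eliminated) → {(Ada, Yan), (Bo, Bo), (Bo, Fay), (Bo, Rae), (Bo, Wes)}

{(Ada, Yan), (Bo, Bo), (Bo, Fay), (Bo, Rae), (Bo, Wes)}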